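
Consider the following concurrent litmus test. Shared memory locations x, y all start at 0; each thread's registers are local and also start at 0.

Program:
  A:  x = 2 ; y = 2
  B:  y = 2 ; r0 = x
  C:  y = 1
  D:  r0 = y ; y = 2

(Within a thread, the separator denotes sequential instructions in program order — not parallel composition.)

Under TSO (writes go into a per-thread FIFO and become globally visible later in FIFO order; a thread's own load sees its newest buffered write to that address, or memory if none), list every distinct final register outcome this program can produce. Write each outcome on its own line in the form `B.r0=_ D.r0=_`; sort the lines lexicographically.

outcome vector order: (B.r0,D.r0)
|TSO outcomes| = 6

B.r0=0 D.r0=0
B.r0=0 D.r0=1
B.r0=0 D.r0=2
B.r0=2 D.r0=0
B.r0=2 D.r0=1
B.r0=2 D.r0=2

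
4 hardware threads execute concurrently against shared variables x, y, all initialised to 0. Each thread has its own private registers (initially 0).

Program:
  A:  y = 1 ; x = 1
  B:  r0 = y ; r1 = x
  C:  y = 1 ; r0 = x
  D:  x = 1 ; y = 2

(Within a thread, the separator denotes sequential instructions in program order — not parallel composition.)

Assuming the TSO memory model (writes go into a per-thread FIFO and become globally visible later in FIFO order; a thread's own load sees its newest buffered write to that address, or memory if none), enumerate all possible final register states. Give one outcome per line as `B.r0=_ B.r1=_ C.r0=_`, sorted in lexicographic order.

outcome vector order: (B.r0,B.r1,C.r0)
|TSO outcomes| = 10

B.r0=0 B.r1=0 C.r0=0
B.r0=0 B.r1=0 C.r0=1
B.r0=0 B.r1=1 C.r0=0
B.r0=0 B.r1=1 C.r0=1
B.r0=1 B.r1=0 C.r0=0
B.r0=1 B.r1=0 C.r0=1
B.r0=1 B.r1=1 C.r0=0
B.r0=1 B.r1=1 C.r0=1
B.r0=2 B.r1=1 C.r0=0
B.r0=2 B.r1=1 C.r0=1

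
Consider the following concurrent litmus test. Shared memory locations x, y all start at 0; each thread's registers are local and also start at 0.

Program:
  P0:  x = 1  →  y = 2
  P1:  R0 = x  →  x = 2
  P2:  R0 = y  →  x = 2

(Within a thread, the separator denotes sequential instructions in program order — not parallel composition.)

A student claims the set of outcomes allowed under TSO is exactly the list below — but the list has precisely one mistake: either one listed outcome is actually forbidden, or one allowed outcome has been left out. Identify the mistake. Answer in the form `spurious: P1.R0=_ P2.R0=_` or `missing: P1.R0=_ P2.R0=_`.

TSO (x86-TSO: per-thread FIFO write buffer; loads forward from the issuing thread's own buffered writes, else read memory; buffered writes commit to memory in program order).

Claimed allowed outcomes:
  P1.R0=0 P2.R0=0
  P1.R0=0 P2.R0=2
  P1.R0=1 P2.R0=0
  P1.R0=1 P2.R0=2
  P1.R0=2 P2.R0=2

outcome vector order: (P1.R0,P2.R0)
TSO: 6 outcomes — {00; 02; 10; 12; 20; 22}
TSO∖claimed = {20}

missing: P1.R0=2 P2.R0=0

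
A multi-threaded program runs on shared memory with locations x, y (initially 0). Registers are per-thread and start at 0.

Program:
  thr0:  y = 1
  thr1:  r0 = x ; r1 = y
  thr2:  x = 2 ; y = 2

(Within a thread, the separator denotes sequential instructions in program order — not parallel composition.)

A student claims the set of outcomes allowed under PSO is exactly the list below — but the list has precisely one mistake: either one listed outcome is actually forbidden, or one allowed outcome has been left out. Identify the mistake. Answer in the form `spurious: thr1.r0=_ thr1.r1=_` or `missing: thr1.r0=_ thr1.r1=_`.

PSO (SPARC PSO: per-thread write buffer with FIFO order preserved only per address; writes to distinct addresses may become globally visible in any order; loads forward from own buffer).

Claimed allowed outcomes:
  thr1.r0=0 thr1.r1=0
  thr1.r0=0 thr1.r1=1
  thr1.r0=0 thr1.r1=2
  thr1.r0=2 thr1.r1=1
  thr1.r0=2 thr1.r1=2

outcome vector order: (thr1.r0,thr1.r1)
PSO (6): 0/0; 0/1; 0/2; 2/0; 2/1; 2/2
PSO∖claimed = {2/0}

missing: thr1.r0=2 thr1.r1=0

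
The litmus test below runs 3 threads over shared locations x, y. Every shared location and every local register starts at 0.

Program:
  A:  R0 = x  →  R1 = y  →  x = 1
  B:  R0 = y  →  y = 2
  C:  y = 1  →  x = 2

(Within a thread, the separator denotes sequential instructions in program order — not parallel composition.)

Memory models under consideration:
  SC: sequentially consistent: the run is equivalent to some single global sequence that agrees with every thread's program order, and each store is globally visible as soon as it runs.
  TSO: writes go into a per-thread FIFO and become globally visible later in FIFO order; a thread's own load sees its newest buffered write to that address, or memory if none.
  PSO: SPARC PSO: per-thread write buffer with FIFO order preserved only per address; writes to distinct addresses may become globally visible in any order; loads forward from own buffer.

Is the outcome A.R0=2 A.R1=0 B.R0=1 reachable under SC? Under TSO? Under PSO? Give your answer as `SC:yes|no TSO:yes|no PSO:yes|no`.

SC:no TSO:no PSO:yes

outcome vector order: (A.R0,A.R1,B.R0)
under SC → <0 0 0>, <0 0 1>, <0 1 0>, <0 1 1>, <0 2 0>, <0 2 1>, <2 1 0>, <2 1 1>, <2 2 0>, <2 2 1>
under TSO → <0 0 0>, <0 0 1>, <0 1 0>, <0 1 1>, <0 2 0>, <0 2 1>, <2 1 0>, <2 1 1>, <2 2 0>, <2 2 1>
under PSO → <0 0 0>, <0 0 1>, <0 1 0>, <0 1 1>, <0 2 0>, <0 2 1>, <2 0 0>, <2 0 1>, <2 1 0>, <2 1 1>, <2 2 0>, <2 2 1>
target <2 0 1> ∈ {PSO}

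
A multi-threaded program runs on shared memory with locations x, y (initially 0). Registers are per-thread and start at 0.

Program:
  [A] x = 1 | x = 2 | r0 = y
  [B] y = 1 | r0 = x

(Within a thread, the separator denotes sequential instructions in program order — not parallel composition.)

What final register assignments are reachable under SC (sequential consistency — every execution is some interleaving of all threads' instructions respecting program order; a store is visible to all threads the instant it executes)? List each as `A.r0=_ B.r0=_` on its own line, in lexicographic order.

outcome vector order: (A.r0,B.r0)
|SC outcomes| = 4

A.r0=0 B.r0=2
A.r0=1 B.r0=0
A.r0=1 B.r0=1
A.r0=1 B.r0=2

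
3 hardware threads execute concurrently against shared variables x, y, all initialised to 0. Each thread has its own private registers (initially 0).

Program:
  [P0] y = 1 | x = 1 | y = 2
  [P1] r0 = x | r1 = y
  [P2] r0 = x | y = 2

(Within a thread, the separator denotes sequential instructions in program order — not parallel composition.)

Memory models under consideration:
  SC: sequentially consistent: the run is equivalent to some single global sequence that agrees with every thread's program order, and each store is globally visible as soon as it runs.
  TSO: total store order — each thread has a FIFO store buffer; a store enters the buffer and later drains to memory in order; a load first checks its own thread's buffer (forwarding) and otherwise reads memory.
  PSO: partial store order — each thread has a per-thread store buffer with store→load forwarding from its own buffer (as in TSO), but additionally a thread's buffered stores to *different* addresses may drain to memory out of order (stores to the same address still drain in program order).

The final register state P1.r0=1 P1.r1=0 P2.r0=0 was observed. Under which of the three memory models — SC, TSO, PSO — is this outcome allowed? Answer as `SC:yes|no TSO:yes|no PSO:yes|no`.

outcome vector order: (P1.r0,P1.r1,P2.r0)
SC: 10 outcomes — {<0 0 0> <0 0 1> <0 1 0> <0 1 1> <0 2 0> <0 2 1> <1 1 0> <1 1 1> <1 2 0> <1 2 1>}
TSO: 10 outcomes — {<0 0 0> <0 0 1> <0 1 0> <0 1 1> <0 2 0> <0 2 1> <1 1 0> <1 1 1> <1 2 0> <1 2 1>}
PSO: 12 outcomes — {<0 0 0> <0 0 1> <0 1 0> <0 1 1> <0 2 0> <0 2 1> <1 0 0> <1 0 1> <1 1 0> <1 1 1> <1 2 0> <1 2 1>}
target <1 0 0> ∈ {PSO}

SC:no TSO:no PSO:yes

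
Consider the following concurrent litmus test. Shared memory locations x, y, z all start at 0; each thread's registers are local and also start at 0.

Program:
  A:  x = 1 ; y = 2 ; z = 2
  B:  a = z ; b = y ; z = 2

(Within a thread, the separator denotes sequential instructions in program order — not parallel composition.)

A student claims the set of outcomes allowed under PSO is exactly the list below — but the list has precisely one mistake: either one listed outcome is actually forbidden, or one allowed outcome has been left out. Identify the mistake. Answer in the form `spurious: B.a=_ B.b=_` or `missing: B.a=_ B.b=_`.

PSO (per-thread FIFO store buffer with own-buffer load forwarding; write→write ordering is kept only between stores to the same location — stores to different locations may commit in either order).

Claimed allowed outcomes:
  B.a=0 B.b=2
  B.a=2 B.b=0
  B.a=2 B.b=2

missing: B.a=0 B.b=0

outcome vector order: (B.a,B.b)
under PSO → <0 0>; <0 2>; <2 0>; <2 2>
PSO∖claimed = {<0 0>}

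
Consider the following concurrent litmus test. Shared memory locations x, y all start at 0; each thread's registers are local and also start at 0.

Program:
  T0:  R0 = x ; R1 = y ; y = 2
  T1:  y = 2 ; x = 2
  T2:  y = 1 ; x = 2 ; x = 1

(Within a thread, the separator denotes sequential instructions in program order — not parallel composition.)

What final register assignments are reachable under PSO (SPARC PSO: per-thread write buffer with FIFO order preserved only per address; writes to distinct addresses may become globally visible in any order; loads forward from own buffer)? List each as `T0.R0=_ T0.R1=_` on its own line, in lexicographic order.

T0.R0=0 T0.R1=0
T0.R0=0 T0.R1=1
T0.R0=0 T0.R1=2
T0.R0=1 T0.R1=0
T0.R0=1 T0.R1=1
T0.R0=1 T0.R1=2
T0.R0=2 T0.R1=0
T0.R0=2 T0.R1=1
T0.R0=2 T0.R1=2

outcome vector order: (T0.R0,T0.R1)
|PSO outcomes| = 9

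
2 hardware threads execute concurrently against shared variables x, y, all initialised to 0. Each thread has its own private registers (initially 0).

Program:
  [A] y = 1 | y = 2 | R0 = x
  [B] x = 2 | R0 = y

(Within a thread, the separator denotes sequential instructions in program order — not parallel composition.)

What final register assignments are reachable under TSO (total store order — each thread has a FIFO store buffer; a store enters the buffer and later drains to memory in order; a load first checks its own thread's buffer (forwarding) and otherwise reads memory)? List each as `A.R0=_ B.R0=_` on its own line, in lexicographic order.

outcome vector order: (A.R0,B.R0)
|TSO outcomes| = 6

A.R0=0 B.R0=0
A.R0=0 B.R0=1
A.R0=0 B.R0=2
A.R0=2 B.R0=0
A.R0=2 B.R0=1
A.R0=2 B.R0=2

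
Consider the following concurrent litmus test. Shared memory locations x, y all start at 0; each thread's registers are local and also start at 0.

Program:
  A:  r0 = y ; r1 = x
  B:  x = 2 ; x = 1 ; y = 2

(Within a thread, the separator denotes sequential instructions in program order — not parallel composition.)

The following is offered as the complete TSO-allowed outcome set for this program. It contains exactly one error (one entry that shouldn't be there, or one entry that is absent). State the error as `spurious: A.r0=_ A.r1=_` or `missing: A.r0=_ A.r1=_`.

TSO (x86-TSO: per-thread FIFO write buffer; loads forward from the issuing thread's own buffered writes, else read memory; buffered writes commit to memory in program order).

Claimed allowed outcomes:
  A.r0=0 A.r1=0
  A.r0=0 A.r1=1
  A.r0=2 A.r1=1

missing: A.r0=0 A.r1=2

outcome vector order: (A.r0,A.r1)
TSO (4): <0 0>; <0 1>; <0 2>; <2 1>
TSO∖claimed = {<0 2>}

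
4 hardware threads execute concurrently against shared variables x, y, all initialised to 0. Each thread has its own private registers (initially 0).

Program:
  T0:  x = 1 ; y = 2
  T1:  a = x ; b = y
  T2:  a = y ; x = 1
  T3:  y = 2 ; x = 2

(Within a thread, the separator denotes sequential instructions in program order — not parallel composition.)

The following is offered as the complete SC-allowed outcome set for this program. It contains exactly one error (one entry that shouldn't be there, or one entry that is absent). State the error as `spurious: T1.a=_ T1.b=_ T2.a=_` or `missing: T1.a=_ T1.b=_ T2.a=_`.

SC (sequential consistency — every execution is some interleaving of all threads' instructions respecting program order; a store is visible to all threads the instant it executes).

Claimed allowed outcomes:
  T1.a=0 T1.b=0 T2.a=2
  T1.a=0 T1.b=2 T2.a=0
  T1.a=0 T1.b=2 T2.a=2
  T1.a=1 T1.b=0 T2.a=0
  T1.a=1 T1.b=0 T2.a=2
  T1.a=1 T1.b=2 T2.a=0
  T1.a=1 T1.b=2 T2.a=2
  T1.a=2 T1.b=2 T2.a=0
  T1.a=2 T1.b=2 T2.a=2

outcome vector order: (T1.a,T1.b,T2.a)
SC: 10 outcomes — {(0,0,0), (0,0,2), (0,2,0), (0,2,2), (1,0,0), (1,0,2), (1,2,0), (1,2,2), (2,2,0), (2,2,2)}
SC∖claimed = {(0,0,0)}

missing: T1.a=0 T1.b=0 T2.a=0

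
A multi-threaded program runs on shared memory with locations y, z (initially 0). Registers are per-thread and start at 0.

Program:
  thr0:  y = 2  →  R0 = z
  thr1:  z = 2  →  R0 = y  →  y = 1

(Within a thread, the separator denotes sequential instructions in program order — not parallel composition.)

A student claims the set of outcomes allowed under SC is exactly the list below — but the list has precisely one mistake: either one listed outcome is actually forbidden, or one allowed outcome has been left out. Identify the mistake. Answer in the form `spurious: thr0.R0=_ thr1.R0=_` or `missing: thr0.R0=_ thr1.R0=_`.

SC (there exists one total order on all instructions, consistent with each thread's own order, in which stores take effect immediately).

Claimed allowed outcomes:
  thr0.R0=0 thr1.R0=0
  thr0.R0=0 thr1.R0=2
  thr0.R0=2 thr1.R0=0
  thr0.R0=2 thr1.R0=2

outcome vector order: (thr0.R0,thr1.R0)
SC: 3 outcomes — {0/2, 2/0, 2/2}
claimed∖SC = {0/0}

spurious: thr0.R0=0 thr1.R0=0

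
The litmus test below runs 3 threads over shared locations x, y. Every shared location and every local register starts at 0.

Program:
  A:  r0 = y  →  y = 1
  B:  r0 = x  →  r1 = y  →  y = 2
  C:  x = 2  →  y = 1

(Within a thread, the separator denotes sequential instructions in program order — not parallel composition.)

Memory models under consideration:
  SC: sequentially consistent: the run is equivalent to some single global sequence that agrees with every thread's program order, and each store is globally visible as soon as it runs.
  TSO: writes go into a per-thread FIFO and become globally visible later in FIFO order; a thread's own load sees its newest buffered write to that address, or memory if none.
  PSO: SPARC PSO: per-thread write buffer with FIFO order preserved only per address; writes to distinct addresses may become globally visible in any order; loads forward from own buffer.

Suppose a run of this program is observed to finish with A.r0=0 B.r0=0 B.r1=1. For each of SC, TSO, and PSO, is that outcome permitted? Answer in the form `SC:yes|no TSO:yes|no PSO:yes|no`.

SC:yes TSO:yes PSO:yes

outcome vector order: (A.r0,B.r0,B.r1)
[SC] allowed = {(0,0,0) (0,0,1) (0,2,0) (0,2,1) (1,0,0) (1,0,1) (1,2,0) (1,2,1) (2,0,0) (2,0,1) (2,2,0) (2,2,1)}
[TSO] allowed = {(0,0,0) (0,0,1) (0,2,0) (0,2,1) (1,0,0) (1,0,1) (1,2,0) (1,2,1) (2,0,0) (2,0,1) (2,2,0) (2,2,1)}
[PSO] allowed = {(0,0,0) (0,0,1) (0,2,0) (0,2,1) (1,0,0) (1,0,1) (1,2,0) (1,2,1) (2,0,0) (2,0,1) (2,2,0) (2,2,1)}
target (0,0,1) ∈ {SC,TSO,PSO}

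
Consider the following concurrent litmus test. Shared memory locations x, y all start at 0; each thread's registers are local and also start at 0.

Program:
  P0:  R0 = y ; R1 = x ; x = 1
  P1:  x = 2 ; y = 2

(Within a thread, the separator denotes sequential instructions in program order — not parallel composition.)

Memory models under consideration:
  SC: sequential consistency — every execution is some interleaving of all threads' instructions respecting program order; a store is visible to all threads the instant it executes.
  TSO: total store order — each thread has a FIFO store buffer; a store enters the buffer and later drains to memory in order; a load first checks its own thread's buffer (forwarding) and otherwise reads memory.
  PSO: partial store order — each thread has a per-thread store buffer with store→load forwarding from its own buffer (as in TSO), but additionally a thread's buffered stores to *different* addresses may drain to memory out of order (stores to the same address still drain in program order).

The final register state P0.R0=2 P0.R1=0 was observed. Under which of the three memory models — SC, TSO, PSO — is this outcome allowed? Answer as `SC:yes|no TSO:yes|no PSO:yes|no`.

outcome vector order: (P0.R0,P0.R1)
SC (3): <0 0> <0 2> <2 2>
TSO (3): <0 0> <0 2> <2 2>
PSO (4): <0 0> <0 2> <2 0> <2 2>
target <2 0> ∈ {PSO}

SC:no TSO:no PSO:yes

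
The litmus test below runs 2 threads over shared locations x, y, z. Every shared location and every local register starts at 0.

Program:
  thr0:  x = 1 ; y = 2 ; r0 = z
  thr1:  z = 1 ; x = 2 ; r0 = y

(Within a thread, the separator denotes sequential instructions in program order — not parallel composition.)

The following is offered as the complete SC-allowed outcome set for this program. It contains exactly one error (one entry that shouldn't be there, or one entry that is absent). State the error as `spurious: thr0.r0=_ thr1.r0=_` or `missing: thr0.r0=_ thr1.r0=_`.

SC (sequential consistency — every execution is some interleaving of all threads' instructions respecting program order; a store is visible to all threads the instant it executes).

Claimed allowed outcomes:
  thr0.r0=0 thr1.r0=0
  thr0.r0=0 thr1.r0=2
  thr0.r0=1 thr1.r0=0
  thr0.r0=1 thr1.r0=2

outcome vector order: (thr0.r0,thr1.r0)
under SC → (0,2); (1,0); (1,2)
claimed∖SC = {(0,0)}

spurious: thr0.r0=0 thr1.r0=0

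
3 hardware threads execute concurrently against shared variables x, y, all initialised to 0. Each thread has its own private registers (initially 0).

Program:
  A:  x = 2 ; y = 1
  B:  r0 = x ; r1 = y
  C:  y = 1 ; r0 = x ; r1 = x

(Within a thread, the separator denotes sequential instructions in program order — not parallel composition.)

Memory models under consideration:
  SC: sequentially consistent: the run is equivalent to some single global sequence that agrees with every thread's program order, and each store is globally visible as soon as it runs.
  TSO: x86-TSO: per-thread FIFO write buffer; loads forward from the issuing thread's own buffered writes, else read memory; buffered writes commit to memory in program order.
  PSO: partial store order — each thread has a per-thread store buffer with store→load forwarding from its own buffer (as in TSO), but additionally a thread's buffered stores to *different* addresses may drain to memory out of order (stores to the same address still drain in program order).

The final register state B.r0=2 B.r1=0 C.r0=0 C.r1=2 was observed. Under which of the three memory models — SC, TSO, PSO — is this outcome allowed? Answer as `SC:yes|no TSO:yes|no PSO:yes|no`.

SC:no TSO:yes PSO:yes

outcome vector order: (B.r0,B.r1,C.r0,C.r1)
under SC → <0 0 0 0> <0 0 0 2> <0 0 2 2> <0 1 0 0> <0 1 0 2> <0 1 2 2> <2 0 2 2> <2 1 0 0> <2 1 0 2> <2 1 2 2>
under TSO → <0 0 0 0> <0 0 0 2> <0 0 2 2> <0 1 0 0> <0 1 0 2> <0 1 2 2> <2 0 0 0> <2 0 0 2> <2 0 2 2> <2 1 0 0> <2 1 0 2> <2 1 2 2>
under PSO → <0 0 0 0> <0 0 0 2> <0 0 2 2> <0 1 0 0> <0 1 0 2> <0 1 2 2> <2 0 0 0> <2 0 0 2> <2 0 2 2> <2 1 0 0> <2 1 0 2> <2 1 2 2>
target <2 0 0 2> ∈ {TSO,PSO}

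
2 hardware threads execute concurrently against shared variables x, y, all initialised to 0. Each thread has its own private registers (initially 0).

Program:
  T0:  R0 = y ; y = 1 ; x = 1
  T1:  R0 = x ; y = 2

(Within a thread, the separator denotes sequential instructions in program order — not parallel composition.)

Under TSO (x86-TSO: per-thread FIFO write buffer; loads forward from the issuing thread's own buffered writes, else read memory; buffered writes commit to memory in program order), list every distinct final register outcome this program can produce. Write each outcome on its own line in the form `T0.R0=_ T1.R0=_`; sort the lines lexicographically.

outcome vector order: (T0.R0,T1.R0)
|TSO outcomes| = 3

T0.R0=0 T1.R0=0
T0.R0=0 T1.R0=1
T0.R0=2 T1.R0=0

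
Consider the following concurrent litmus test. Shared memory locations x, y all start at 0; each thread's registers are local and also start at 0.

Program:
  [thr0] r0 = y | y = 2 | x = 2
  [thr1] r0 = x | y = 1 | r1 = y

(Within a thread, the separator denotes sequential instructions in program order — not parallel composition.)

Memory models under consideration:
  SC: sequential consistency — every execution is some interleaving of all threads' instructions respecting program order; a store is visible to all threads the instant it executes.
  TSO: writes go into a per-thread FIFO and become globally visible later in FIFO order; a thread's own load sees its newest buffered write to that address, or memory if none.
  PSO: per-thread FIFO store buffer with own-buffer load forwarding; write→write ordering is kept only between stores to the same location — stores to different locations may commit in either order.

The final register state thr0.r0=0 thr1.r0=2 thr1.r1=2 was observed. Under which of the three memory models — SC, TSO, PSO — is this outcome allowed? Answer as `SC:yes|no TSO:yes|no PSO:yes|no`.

outcome vector order: (thr0.r0,thr1.r0,thr1.r1)
under SC → 0/0/1; 0/0/2; 0/2/1; 1/0/1; 1/0/2
under TSO → 0/0/1; 0/0/2; 0/2/1; 1/0/1; 1/0/2
under PSO → 0/0/1; 0/0/2; 0/2/1; 0/2/2; 1/0/1; 1/0/2
target 0/2/2 ∈ {PSO}

SC:no TSO:no PSO:yes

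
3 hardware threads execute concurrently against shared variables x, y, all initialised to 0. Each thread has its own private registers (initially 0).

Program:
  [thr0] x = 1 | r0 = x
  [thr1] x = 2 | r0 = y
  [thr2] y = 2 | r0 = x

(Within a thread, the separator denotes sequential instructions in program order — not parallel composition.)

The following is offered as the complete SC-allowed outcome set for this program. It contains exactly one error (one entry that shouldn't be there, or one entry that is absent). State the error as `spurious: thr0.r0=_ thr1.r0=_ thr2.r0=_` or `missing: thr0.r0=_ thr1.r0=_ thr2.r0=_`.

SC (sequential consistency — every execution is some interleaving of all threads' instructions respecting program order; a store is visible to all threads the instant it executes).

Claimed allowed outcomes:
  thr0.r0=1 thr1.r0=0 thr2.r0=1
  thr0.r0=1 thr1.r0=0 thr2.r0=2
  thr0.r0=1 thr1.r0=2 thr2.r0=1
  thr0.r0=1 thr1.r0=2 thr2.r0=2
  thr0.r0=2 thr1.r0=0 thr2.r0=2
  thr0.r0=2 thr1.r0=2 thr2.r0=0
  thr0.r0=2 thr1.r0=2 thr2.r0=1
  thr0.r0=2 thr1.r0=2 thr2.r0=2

missing: thr0.r0=1 thr1.r0=2 thr2.r0=0

outcome vector order: (thr0.r0,thr1.r0,thr2.r0)
SC (9): 1/0/1 1/0/2 1/2/0 1/2/1 1/2/2 2/0/2 2/2/0 2/2/1 2/2/2
SC∖claimed = {1/2/0}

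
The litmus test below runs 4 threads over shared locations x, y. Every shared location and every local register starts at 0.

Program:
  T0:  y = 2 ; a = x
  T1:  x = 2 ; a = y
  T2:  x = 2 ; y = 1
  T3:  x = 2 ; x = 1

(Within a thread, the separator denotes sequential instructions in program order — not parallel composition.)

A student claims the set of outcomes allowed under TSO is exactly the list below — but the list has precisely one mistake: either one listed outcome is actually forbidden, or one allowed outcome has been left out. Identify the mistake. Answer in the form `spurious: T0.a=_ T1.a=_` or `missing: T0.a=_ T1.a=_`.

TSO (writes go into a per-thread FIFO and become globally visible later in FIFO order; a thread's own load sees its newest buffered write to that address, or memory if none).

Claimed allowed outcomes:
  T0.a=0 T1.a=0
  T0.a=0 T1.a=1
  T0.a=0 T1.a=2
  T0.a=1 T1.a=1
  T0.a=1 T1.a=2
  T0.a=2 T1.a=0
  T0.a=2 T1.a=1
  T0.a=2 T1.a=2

missing: T0.a=1 T1.a=0

outcome vector order: (T0.a,T1.a)
under TSO → (0,0); (0,1); (0,2); (1,0); (1,1); (1,2); (2,0); (2,1); (2,2)
TSO∖claimed = {(1,0)}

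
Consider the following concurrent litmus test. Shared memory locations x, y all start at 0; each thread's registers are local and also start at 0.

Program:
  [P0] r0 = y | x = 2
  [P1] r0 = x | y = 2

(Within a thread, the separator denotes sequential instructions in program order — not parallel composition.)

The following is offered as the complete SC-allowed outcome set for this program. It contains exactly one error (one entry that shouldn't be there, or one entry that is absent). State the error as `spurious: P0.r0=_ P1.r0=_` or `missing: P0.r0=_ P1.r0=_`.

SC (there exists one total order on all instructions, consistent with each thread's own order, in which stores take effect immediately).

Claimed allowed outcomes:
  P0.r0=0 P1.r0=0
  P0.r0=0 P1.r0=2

missing: P0.r0=2 P1.r0=0

outcome vector order: (P0.r0,P1.r0)
SC (3): 00 02 20
SC∖claimed = {20}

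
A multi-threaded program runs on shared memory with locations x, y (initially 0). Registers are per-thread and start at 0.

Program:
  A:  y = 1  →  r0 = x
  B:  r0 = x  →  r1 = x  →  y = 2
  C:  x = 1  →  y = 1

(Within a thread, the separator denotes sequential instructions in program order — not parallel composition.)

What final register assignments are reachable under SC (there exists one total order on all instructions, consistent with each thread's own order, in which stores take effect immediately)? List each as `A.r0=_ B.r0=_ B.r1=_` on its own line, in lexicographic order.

outcome vector order: (A.r0,B.r0,B.r1)
|SC outcomes| = 6

A.r0=0 B.r0=0 B.r1=0
A.r0=0 B.r0=0 B.r1=1
A.r0=0 B.r0=1 B.r1=1
A.r0=1 B.r0=0 B.r1=0
A.r0=1 B.r0=0 B.r1=1
A.r0=1 B.r0=1 B.r1=1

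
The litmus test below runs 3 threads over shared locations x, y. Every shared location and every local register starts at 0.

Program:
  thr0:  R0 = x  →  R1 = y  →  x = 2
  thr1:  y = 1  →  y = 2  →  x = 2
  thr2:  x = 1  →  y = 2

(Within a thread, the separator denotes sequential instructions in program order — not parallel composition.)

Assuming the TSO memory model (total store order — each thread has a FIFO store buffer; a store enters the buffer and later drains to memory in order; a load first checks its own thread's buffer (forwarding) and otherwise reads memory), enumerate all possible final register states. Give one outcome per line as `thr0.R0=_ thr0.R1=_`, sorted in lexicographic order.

outcome vector order: (thr0.R0,thr0.R1)
|TSO outcomes| = 7

thr0.R0=0 thr0.R1=0
thr0.R0=0 thr0.R1=1
thr0.R0=0 thr0.R1=2
thr0.R0=1 thr0.R1=0
thr0.R0=1 thr0.R1=1
thr0.R0=1 thr0.R1=2
thr0.R0=2 thr0.R1=2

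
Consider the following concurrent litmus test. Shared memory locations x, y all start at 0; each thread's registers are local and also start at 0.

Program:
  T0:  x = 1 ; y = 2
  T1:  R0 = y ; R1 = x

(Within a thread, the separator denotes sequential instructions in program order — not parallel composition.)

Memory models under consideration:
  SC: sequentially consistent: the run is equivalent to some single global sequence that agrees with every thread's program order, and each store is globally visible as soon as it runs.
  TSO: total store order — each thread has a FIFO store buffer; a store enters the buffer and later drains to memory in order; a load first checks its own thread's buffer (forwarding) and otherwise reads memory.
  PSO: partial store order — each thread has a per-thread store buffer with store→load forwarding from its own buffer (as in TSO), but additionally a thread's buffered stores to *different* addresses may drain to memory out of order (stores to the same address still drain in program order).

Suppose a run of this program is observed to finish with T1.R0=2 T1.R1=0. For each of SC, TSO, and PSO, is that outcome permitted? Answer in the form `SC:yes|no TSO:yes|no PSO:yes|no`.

SC:no TSO:no PSO:yes

outcome vector order: (T1.R0,T1.R1)
under SC → (0,0); (0,1); (2,1)
under TSO → (0,0); (0,1); (2,1)
under PSO → (0,0); (0,1); (2,0); (2,1)
target (2,0) ∈ {PSO}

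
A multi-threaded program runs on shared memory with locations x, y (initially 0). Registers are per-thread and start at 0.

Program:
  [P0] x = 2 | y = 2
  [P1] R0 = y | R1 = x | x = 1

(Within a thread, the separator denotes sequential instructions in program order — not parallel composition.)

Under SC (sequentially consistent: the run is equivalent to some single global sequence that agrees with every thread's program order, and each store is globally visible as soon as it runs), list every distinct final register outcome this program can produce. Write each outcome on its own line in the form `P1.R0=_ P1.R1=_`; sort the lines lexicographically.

outcome vector order: (P1.R0,P1.R1)
|SC outcomes| = 3

P1.R0=0 P1.R1=0
P1.R0=0 P1.R1=2
P1.R0=2 P1.R1=2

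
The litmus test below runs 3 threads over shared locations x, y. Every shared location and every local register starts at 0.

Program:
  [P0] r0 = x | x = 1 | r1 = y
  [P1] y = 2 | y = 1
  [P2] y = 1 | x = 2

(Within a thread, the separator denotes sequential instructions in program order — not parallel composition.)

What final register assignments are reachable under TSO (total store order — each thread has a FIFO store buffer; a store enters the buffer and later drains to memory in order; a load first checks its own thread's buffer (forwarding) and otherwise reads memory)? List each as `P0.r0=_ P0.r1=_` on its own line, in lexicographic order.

outcome vector order: (P0.r0,P0.r1)
|TSO outcomes| = 5

P0.r0=0 P0.r1=0
P0.r0=0 P0.r1=1
P0.r0=0 P0.r1=2
P0.r0=2 P0.r1=1
P0.r0=2 P0.r1=2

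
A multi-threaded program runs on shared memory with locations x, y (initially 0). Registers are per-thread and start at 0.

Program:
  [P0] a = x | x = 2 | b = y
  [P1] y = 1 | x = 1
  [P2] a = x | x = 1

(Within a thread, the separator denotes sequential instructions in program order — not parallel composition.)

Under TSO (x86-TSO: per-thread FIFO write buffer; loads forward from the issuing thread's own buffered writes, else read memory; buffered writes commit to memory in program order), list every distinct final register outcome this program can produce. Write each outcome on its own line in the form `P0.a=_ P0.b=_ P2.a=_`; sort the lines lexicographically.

outcome vector order: (P0.a,P0.b,P2.a)
|TSO outcomes| = 10

P0.a=0 P0.b=0 P2.a=0
P0.a=0 P0.b=0 P2.a=1
P0.a=0 P0.b=0 P2.a=2
P0.a=0 P0.b=1 P2.a=0
P0.a=0 P0.b=1 P2.a=1
P0.a=0 P0.b=1 P2.a=2
P0.a=1 P0.b=0 P2.a=0
P0.a=1 P0.b=1 P2.a=0
P0.a=1 P0.b=1 P2.a=1
P0.a=1 P0.b=1 P2.a=2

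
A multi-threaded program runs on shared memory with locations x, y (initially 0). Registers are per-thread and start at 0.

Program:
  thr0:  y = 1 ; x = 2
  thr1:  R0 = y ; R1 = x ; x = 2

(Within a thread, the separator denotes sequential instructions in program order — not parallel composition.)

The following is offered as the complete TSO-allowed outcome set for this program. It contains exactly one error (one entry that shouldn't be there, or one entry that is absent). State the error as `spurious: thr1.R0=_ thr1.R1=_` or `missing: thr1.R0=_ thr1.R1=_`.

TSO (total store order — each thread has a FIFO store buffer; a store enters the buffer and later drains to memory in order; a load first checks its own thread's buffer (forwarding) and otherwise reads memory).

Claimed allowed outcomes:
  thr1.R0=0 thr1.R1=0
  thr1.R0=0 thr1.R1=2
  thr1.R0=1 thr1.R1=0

missing: thr1.R0=1 thr1.R1=2

outcome vector order: (thr1.R0,thr1.R1)
TSO: 4 outcomes — {00; 02; 10; 12}
TSO∖claimed = {12}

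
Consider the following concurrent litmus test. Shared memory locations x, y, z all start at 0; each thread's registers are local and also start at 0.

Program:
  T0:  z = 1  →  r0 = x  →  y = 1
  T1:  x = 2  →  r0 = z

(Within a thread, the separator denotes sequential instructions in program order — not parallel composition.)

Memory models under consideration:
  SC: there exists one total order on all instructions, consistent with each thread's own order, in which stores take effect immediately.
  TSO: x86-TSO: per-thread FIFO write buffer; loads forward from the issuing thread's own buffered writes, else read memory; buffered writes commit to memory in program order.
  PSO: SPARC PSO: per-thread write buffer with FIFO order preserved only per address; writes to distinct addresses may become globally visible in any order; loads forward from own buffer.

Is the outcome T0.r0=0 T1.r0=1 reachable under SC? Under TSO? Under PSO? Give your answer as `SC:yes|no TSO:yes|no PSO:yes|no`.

SC:yes TSO:yes PSO:yes

outcome vector order: (T0.r0,T1.r0)
SC: 3 outcomes — {(0,1), (2,0), (2,1)}
TSO: 4 outcomes — {(0,0), (0,1), (2,0), (2,1)}
PSO: 4 outcomes — {(0,0), (0,1), (2,0), (2,1)}
target (0,1) ∈ {SC,TSO,PSO}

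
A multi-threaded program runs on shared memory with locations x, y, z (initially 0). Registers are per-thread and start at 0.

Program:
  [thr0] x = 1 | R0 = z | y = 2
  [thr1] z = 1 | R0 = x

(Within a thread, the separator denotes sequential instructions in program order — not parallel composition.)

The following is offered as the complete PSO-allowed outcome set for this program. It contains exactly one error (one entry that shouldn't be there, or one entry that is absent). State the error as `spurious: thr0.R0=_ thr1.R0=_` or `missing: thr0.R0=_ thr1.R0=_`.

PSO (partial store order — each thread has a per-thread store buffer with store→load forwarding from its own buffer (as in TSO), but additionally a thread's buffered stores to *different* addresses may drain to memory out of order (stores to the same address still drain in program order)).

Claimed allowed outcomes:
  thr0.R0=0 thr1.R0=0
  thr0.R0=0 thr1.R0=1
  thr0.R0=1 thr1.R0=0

outcome vector order: (thr0.R0,thr1.R0)
PSO: 4 outcomes — {<0 0>; <0 1>; <1 0>; <1 1>}
PSO∖claimed = {<1 1>}

missing: thr0.R0=1 thr1.R0=1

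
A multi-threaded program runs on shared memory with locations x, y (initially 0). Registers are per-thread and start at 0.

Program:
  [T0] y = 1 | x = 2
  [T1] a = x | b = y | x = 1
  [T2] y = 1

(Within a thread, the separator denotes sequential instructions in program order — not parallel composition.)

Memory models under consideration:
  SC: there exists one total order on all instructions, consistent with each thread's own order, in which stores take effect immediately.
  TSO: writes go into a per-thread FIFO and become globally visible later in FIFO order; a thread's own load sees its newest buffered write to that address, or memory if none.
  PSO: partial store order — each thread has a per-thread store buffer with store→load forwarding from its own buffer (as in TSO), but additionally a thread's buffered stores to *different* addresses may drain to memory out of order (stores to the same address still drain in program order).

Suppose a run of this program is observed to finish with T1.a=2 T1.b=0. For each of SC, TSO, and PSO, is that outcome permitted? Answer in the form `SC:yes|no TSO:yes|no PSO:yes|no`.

outcome vector order: (T1.a,T1.b)
SC (3): <0 0> <0 1> <2 1>
TSO (3): <0 0> <0 1> <2 1>
PSO (4): <0 0> <0 1> <2 0> <2 1>
target <2 0> ∈ {PSO}

SC:no TSO:no PSO:yes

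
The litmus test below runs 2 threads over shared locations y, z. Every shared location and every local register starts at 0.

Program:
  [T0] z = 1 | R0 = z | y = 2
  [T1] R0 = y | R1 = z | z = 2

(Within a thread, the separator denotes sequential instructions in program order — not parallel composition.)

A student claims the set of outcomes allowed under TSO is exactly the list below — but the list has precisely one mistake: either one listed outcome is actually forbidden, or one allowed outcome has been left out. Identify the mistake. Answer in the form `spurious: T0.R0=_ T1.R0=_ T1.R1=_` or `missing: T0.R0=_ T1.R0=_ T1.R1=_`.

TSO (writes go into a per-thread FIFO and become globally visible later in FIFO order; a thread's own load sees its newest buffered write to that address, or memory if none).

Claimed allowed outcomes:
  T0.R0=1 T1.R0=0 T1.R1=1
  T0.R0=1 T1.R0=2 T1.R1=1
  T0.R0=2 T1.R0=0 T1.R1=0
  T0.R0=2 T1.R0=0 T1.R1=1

missing: T0.R0=1 T1.R0=0 T1.R1=0

outcome vector order: (T0.R0,T1.R0,T1.R1)
under TSO → 100; 101; 121; 200; 201
TSO∖claimed = {100}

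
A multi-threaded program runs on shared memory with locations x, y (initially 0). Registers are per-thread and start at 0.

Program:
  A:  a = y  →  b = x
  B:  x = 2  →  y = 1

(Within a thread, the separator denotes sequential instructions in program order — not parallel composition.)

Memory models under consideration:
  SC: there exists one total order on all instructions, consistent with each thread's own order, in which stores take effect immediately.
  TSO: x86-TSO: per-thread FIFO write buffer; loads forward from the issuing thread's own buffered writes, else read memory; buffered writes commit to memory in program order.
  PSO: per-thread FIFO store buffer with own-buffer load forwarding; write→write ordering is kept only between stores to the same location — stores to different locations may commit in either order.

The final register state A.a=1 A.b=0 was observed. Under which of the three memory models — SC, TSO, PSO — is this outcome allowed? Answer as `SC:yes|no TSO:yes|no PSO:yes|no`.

outcome vector order: (A.a,A.b)
under SC → (0,0) (0,2) (1,2)
under TSO → (0,0) (0,2) (1,2)
under PSO → (0,0) (0,2) (1,0) (1,2)
target (1,0) ∈ {PSO}

SC:no TSO:no PSO:yes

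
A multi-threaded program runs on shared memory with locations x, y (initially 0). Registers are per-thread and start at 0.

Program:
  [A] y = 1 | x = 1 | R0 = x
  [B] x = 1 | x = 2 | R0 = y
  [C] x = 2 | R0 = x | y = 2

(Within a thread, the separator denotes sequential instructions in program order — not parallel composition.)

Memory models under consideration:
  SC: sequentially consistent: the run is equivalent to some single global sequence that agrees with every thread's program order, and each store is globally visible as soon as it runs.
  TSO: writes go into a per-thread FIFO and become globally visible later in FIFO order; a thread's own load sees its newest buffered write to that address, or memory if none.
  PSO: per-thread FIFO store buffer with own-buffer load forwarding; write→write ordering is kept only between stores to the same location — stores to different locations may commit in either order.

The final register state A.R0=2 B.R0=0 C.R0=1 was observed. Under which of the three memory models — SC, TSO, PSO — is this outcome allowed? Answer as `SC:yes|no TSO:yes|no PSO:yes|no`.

SC:no TSO:yes PSO:yes

outcome vector order: (A.R0,B.R0,C.R0)
under SC → <1 0 1>, <1 0 2>, <1 1 1>, <1 1 2>, <1 2 1>, <1 2 2>, <2 0 2>, <2 1 1>, <2 1 2>, <2 2 1>, <2 2 2>
under TSO → <1 0 1>, <1 0 2>, <1 1 1>, <1 1 2>, <1 2 1>, <1 2 2>, <2 0 1>, <2 0 2>, <2 1 1>, <2 1 2>, <2 2 1>, <2 2 2>
under PSO → <1 0 1>, <1 0 2>, <1 1 1>, <1 1 2>, <1 2 1>, <1 2 2>, <2 0 1>, <2 0 2>, <2 1 1>, <2 1 2>, <2 2 1>, <2 2 2>
target <2 0 1> ∈ {TSO,PSO}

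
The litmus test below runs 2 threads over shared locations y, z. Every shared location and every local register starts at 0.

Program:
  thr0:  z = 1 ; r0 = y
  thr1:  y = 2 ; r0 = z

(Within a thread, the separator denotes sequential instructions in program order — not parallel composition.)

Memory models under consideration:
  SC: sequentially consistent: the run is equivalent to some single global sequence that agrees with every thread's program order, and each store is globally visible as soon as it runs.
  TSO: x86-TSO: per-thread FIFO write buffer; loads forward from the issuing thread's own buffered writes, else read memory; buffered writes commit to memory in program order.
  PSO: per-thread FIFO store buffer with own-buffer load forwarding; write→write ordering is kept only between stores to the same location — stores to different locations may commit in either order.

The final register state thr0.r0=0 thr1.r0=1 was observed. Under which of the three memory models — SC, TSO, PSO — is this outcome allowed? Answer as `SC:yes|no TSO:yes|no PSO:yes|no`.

outcome vector order: (thr0.r0,thr1.r0)
SC (3): (0,1); (2,0); (2,1)
TSO (4): (0,0); (0,1); (2,0); (2,1)
PSO (4): (0,0); (0,1); (2,0); (2,1)
target (0,1) ∈ {SC,TSO,PSO}

SC:yes TSO:yes PSO:yes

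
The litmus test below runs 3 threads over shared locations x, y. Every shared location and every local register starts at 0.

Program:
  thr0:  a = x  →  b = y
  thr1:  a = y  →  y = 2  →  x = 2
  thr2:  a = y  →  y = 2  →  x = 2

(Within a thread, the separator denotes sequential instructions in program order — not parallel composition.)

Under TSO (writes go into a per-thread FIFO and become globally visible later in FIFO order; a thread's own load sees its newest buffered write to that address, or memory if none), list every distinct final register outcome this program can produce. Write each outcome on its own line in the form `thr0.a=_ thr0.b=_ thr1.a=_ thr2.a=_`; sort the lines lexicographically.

thr0.a=0 thr0.b=0 thr1.a=0 thr2.a=0
thr0.a=0 thr0.b=0 thr1.a=0 thr2.a=2
thr0.a=0 thr0.b=0 thr1.a=2 thr2.a=0
thr0.a=0 thr0.b=2 thr1.a=0 thr2.a=0
thr0.a=0 thr0.b=2 thr1.a=0 thr2.a=2
thr0.a=0 thr0.b=2 thr1.a=2 thr2.a=0
thr0.a=2 thr0.b=2 thr1.a=0 thr2.a=0
thr0.a=2 thr0.b=2 thr1.a=0 thr2.a=2
thr0.a=2 thr0.b=2 thr1.a=2 thr2.a=0

outcome vector order: (thr0.a,thr0.b,thr1.a,thr2.a)
|TSO outcomes| = 9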